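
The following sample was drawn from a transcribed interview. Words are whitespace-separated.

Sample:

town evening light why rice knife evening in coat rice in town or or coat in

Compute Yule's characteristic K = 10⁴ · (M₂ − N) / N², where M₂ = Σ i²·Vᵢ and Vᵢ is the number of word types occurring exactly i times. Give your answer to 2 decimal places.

625.00

Frequencies: in:3, town:2, evening:2, rice:2, coat:2, or:2, light:1, why:1, knife:1
N = 16. Frequency spectrum: V_1=3, V_2=5, V_3=1
M₂ = 1²·3 + 2²·5 + 3²·1 = 32
K = 10000 × (32 − 16) / 16² = 625.00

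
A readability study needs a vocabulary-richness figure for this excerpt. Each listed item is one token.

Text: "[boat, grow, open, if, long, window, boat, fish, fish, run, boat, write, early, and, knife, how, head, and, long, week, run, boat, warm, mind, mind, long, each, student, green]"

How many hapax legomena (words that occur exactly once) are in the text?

Frequencies: boat:4, long:3, fish:2, run:2, and:2, mind:2, grow:1, open:1, if:1, window:1, write:1, early:1, knife:1, how:1, head:1, week:1, warm:1, each:1, student:1, green:1
Hapax (freq=1): each, early, green, grow, head, how, if, knife, open, student, warm, week, window, write

14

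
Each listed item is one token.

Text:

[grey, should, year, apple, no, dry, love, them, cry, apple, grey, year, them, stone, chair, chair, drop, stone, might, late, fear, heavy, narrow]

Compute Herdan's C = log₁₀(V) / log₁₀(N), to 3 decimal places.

N = 23, V = 17.
log₁₀(V) = 1.230449, log₁₀(N) = 1.361728
C = 1.230449 / 1.361728 = 0.904

0.904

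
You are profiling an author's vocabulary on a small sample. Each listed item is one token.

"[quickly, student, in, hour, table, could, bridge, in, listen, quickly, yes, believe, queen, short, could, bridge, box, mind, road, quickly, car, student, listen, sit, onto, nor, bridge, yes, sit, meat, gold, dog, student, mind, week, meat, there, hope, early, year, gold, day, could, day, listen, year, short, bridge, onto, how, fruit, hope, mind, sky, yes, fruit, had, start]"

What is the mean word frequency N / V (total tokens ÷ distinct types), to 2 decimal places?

1.76

N = 58 tokens, V = 33 types.
Mean frequency = N / V = 58 / 33 = 1.76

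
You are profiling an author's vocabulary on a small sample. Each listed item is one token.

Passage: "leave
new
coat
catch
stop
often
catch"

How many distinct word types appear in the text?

Distinct types: {catch, coat, leave, new, often, stop}
V = 6

6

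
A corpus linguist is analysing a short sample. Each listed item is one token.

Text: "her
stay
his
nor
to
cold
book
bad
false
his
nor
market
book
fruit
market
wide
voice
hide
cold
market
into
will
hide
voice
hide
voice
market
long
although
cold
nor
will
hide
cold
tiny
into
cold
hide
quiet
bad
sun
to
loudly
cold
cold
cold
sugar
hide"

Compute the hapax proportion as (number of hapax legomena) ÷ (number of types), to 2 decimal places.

0.52

Frequencies: cold:8, hide:6, market:4, nor:3, voice:3, his:2, to:2, book:2, bad:2, into:2, will:2, her:1, stay:1, false:1, fruit:1, wide:1, long:1, although:1, tiny:1, quiet:1, … (3 more, each freq 1)
Hapax count = 12; type count = 23.
Ratio = 12 / 23 = 0.52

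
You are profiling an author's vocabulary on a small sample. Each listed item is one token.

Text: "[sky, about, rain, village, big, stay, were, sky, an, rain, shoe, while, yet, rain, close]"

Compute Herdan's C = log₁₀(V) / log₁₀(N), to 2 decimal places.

0.92

N = 15, V = 12.
log₁₀(V) = 1.079181, log₁₀(N) = 1.176091
C = 1.079181 / 1.176091 = 0.92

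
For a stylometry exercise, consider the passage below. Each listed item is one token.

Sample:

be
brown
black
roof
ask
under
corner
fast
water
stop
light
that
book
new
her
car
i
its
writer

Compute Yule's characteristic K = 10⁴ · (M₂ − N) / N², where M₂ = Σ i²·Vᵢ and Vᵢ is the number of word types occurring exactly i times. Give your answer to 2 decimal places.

0.00

Frequencies: be:1, brown:1, black:1, roof:1, ask:1, under:1, corner:1, fast:1, water:1, stop:1, light:1, that:1, book:1, new:1, her:1, car:1, i:1, its:1, writer:1
N = 19. Frequency spectrum: V_1=19
M₂ = 1²·19 = 19
K = 10000 × (19 − 19) / 19² = 0.00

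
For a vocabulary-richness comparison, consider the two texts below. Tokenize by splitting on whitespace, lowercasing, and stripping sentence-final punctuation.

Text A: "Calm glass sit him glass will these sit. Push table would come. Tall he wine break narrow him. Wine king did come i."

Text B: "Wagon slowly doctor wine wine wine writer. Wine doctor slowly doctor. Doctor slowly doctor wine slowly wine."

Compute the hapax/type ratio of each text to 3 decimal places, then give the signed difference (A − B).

0.322

A: hapax=13, V=18, ratio=0.722
B: hapax=2, V=5, ratio=0.400
Difference = 0.722 − 0.400 = 0.322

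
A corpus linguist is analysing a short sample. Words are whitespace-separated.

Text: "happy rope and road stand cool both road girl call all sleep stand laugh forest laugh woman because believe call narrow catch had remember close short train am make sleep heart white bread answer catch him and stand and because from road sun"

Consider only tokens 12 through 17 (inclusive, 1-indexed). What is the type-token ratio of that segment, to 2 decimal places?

Segment tokens 12–17: sleep, stand, laugh, forest, laugh, woman
Segment N = 6, segment V = 5.
TTR = 5 / 6 = 0.83

0.83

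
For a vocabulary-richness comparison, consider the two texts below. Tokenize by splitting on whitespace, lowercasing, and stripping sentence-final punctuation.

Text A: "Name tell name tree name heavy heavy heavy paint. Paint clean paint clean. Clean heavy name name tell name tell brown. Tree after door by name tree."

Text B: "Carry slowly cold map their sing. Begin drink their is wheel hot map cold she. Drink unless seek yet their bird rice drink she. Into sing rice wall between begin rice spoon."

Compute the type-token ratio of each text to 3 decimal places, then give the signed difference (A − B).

-0.286

TTR(A) = 10/27 = 0.370
TTR(B) = 21/32 = 0.656
Difference = 0.370 − 0.656 = -0.286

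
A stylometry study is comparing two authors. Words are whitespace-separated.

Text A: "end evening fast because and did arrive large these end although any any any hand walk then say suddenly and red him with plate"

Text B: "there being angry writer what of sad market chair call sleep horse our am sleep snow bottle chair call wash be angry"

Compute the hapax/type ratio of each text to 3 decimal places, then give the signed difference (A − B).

0.072

A: hapax=17, V=20, ratio=0.850
B: hapax=14, V=18, ratio=0.778
Difference = 0.850 − 0.778 = 0.072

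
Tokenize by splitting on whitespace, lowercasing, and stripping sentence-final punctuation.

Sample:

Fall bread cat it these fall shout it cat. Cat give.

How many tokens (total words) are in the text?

Tokens: fall, bread, cat, it, these, fall, shout, it, cat, cat, give
N = 11

11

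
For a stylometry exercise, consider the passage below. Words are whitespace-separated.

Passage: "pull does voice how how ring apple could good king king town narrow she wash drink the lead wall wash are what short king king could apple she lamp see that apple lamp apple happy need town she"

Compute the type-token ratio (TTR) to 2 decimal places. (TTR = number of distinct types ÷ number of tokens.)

N = 38 tokens, V = 25 types.
TTR = V / N = 25 / 38 = 0.66

0.66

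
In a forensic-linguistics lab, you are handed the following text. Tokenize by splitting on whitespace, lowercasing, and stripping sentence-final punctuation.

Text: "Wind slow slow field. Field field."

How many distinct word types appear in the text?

Distinct types: {field, slow, wind}
V = 3

3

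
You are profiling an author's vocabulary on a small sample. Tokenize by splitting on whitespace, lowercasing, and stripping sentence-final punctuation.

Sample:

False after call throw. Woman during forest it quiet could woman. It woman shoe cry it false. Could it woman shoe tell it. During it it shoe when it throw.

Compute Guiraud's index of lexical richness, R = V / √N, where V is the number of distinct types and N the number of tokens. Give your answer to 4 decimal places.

N = 30, V = 14.
√N = 5.477226
R = 14 / 5.477226 = 2.5560

2.5560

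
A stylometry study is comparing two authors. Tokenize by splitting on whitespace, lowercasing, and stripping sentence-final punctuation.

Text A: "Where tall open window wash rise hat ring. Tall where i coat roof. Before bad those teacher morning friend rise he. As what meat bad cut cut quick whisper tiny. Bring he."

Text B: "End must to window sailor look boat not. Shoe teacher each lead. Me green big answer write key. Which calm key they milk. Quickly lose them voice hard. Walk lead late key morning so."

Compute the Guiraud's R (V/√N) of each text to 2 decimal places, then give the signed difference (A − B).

-0.72

A: V=26, N=32, R=4.60
B: V=31, N=34, R=5.32
Difference = 4.60 − 5.32 = -0.72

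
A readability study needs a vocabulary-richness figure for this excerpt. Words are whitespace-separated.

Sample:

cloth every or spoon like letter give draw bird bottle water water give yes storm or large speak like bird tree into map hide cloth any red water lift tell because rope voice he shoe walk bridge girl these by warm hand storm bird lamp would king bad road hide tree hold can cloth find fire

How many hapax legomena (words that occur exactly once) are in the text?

Frequencies: cloth:3, bird:3, water:3, or:2, like:2, give:2, storm:2, tree:2, hide:2, every:1, spoon:1, letter:1, draw:1, bottle:1, yes:1, large:1, speak:1, into:1, map:1, any:1, … (24 more, each freq 1)
Hapax (freq=1): any, bad, because, bottle, bridge, by, can, draw, every, find, fire, girl, hand, he, hold, into, king, lamp, large, letter, lift, map, red, road, rope, shoe, speak, spoon, tell, these, voice, walk, warm, would, yes

35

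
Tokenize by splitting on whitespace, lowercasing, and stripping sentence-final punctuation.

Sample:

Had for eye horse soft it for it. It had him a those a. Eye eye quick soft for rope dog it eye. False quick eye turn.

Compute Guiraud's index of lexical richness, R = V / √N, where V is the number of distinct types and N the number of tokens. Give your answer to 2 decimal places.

N = 27, V = 14.
√N = 5.196152
R = 14 / 5.196152 = 2.69

2.69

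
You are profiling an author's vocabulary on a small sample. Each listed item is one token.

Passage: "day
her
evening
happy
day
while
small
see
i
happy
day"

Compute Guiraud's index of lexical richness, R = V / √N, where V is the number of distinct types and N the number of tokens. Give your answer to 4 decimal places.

N = 11, V = 8.
√N = 3.316625
R = 8 / 3.316625 = 2.4121

2.4121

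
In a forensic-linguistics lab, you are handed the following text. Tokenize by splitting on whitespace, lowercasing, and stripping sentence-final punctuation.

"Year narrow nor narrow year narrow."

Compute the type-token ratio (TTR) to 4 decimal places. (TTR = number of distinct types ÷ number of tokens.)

0.5000

N = 6 tokens, V = 3 types.
TTR = V / N = 3 / 6 = 0.5000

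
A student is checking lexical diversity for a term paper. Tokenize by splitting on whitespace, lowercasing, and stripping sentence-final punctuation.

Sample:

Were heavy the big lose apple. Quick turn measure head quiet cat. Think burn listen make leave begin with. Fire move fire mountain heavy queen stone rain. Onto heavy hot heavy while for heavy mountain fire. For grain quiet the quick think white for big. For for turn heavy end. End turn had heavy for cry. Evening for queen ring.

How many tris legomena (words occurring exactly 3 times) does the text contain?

2

Frequencies: heavy:7, for:7, turn:3, fire:3, the:2, big:2, quick:2, quiet:2, think:2, mountain:2, queen:2, end:2, were:1, lose:1, apple:1, measure:1, head:1, cat:1, burn:1, listen:1, … (16 more, each freq 1)
Words with frequency 3: fire, turn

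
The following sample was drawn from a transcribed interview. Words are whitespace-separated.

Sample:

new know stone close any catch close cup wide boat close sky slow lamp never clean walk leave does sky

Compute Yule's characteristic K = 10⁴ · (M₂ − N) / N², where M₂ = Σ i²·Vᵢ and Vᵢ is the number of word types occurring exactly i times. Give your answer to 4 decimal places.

Frequencies: close:3, sky:2, new:1, know:1, stone:1, any:1, catch:1, cup:1, wide:1, boat:1, slow:1, lamp:1, never:1, clean:1, walk:1, leave:1, does:1
N = 20. Frequency spectrum: V_1=15, V_2=1, V_3=1
M₂ = 1²·15 + 2²·1 + 3²·1 = 28
K = 10000 × (28 − 20) / 20² = 200.0000

200.0000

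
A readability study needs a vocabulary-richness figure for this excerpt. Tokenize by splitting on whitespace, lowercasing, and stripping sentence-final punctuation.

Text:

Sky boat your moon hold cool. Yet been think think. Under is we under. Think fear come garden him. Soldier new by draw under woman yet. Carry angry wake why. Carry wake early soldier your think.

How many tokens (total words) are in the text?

Tokens: sky, boat, your, moon, hold, cool, yet, been, think, think, under, is, we, under, think, fear, come, garden, him, soldier, new, by, draw, under, woman, yet, carry, angry, wake, why, carry, wake, early, soldier, your, think
N = 36

36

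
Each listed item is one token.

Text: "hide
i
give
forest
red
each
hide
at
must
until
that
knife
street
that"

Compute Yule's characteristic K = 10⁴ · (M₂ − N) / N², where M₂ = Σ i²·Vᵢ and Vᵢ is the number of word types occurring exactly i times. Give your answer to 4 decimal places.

204.0816

Frequencies: hide:2, that:2, i:1, give:1, forest:1, red:1, each:1, at:1, must:1, until:1, knife:1, street:1
N = 14. Frequency spectrum: V_1=10, V_2=2
M₂ = 1²·10 + 2²·2 = 18
K = 10000 × (18 − 14) / 14² = 204.0816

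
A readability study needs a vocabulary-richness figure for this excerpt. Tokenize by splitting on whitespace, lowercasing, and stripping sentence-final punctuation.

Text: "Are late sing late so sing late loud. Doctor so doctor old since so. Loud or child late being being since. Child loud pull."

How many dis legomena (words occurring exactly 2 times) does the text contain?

5

Frequencies: late:4, so:3, loud:3, sing:2, doctor:2, since:2, child:2, being:2, are:1, old:1, or:1, pull:1
Words with frequency 2: being, child, doctor, since, sing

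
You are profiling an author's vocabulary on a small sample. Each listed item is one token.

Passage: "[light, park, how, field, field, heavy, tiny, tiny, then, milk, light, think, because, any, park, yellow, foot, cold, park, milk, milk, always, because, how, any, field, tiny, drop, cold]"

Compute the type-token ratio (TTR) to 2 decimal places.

N = 29 tokens, V = 16 types.
TTR = V / N = 16 / 29 = 0.55

0.55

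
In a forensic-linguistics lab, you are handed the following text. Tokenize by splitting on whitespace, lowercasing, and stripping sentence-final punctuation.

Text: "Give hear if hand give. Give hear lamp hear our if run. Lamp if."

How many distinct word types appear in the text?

7

Distinct types: {give, hand, hear, if, lamp, our, run}
V = 7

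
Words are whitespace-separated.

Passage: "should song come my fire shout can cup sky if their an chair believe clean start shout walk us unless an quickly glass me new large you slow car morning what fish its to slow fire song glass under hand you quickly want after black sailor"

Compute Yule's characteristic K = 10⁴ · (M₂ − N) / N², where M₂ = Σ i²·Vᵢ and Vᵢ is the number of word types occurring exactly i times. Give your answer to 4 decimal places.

75.6144

Frequencies: song:2, fire:2, shout:2, an:2, quickly:2, glass:2, you:2, slow:2, should:1, come:1, my:1, can:1, cup:1, sky:1, if:1, their:1, chair:1, believe:1, clean:1, start:1, … (18 more, each freq 1)
N = 46. Frequency spectrum: V_1=30, V_2=8
M₂ = 1²·30 + 2²·8 = 62
K = 10000 × (62 − 46) / 46² = 75.6144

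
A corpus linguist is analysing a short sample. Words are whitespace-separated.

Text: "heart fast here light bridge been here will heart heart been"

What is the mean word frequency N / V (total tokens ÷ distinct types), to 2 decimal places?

1.57

N = 11 tokens, V = 7 types.
Mean frequency = N / V = 11 / 7 = 1.57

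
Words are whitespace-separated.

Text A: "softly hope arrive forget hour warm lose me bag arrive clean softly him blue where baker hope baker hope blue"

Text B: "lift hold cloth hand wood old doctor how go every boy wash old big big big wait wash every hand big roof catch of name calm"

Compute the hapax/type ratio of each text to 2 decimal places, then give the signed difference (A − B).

A: hapax=9, V=14, ratio=0.64
B: hapax=14, V=19, ratio=0.74
Difference = 0.64 − 0.74 = -0.10

-0.10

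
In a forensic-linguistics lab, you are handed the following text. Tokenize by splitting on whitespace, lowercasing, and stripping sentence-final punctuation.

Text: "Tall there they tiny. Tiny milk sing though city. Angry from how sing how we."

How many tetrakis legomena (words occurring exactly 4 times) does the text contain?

Frequencies: tiny:2, sing:2, how:2, tall:1, there:1, they:1, milk:1, though:1, city:1, angry:1, from:1, we:1
Words with frequency 4: (none)

0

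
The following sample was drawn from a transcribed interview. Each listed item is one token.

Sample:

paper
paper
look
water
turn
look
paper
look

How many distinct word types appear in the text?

Distinct types: {look, paper, turn, water}
V = 4

4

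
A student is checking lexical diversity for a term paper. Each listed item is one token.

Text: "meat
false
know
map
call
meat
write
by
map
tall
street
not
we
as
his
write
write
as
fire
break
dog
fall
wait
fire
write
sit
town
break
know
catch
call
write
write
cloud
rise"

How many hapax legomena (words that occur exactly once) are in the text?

Frequencies: write:6, meat:2, know:2, map:2, call:2, as:2, fire:2, break:2, false:1, by:1, tall:1, street:1, not:1, we:1, his:1, dog:1, fall:1, wait:1, sit:1, town:1, … (3 more, each freq 1)
Hapax (freq=1): by, catch, cloud, dog, fall, false, his, not, rise, sit, street, tall, town, wait, we

15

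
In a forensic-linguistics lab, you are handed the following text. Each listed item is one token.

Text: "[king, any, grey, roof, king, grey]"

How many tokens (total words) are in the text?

6

Tokens: king, any, grey, roof, king, grey
N = 6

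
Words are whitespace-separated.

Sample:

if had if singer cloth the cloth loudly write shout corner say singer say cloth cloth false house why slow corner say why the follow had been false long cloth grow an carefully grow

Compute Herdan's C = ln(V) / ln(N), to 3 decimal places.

0.850

N = 34, V = 20.
ln(V) = 2.995732, ln(N) = 3.526361
C = 2.995732 / 3.526361 = 0.850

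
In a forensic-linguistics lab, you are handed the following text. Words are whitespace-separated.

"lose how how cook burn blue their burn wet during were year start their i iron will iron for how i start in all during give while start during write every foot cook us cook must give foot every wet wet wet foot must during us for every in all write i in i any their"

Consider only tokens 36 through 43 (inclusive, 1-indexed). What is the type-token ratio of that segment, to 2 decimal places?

0.63

Segment tokens 36–43: must, give, foot, every, wet, wet, wet, foot
Segment N = 8, segment V = 5.
TTR = 5 / 8 = 0.63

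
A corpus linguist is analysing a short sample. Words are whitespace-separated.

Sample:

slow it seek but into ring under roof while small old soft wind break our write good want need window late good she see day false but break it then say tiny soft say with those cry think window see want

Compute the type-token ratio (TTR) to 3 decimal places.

N = 41 tokens, V = 32 types.
TTR = V / N = 32 / 41 = 0.780

0.780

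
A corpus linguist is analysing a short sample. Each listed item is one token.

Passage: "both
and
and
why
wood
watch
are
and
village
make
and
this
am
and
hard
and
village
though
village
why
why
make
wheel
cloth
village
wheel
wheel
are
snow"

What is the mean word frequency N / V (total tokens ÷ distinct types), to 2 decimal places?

1.93

N = 29 tokens, V = 15 types.
Mean frequency = N / V = 29 / 15 = 1.93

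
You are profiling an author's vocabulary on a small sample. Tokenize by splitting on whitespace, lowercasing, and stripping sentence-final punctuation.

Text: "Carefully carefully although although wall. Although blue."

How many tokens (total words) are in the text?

Tokens: carefully, carefully, although, although, wall, although, blue
N = 7

7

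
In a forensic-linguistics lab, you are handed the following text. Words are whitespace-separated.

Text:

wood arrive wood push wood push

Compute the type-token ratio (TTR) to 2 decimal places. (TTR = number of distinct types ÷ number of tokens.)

N = 6 tokens, V = 3 types.
TTR = V / N = 3 / 6 = 0.50

0.50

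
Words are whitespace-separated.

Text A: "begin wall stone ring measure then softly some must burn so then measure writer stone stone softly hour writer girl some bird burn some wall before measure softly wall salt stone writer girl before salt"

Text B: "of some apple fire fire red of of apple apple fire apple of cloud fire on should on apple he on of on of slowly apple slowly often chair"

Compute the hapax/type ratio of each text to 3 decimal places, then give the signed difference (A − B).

A: hapax=6, V=17, ratio=0.353
B: hapax=7, V=12, ratio=0.583
Difference = 0.353 − 0.583 = -0.230

-0.230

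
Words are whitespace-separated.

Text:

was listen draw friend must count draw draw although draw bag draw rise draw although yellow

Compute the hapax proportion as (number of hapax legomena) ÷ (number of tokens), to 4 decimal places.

0.5000

Frequencies: draw:6, although:2, was:1, listen:1, friend:1, must:1, count:1, bag:1, rise:1, yellow:1
Hapax count = 8; token count = 16.
Ratio = 8 / 16 = 0.5000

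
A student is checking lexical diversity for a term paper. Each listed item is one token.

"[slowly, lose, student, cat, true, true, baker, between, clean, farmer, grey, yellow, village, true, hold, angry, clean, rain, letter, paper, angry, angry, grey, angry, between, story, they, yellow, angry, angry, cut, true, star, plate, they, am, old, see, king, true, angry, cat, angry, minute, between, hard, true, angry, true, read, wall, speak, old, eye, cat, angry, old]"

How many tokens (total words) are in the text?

57

Tokens: slowly, lose, student, cat, true, true, baker, between, clean, farmer, grey, yellow, village, true, hold, angry, clean, rain, letter, paper, angry, angry, grey, angry, between, story, they, yellow, angry, angry, cut, true, star, plate, they, am, old, see, king, true, angry, cat, angry, minute, between, hard, true, angry, true, read, wall, speak, old, eye, cat, angry, old
N = 57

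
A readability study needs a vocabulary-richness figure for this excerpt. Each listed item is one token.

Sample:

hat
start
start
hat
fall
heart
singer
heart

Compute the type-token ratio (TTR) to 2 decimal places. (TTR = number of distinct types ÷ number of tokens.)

N = 8 tokens, V = 5 types.
TTR = V / N = 5 / 8 = 0.63

0.63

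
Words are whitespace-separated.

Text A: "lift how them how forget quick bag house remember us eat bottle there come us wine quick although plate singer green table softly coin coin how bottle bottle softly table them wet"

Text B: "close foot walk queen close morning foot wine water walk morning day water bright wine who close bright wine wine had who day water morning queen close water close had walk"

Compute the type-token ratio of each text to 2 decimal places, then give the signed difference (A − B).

0.34

TTR(A) = 22/32 = 0.69
TTR(B) = 11/31 = 0.35
Difference = 0.69 − 0.35 = 0.34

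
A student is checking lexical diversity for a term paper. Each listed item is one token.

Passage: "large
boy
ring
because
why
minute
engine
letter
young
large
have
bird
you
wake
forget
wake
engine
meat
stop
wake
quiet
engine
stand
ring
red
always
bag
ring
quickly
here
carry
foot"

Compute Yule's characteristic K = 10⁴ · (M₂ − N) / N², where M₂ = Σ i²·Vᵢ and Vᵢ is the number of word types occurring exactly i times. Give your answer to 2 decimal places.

195.31

Frequencies: ring:3, engine:3, wake:3, large:2, boy:1, because:1, why:1, minute:1, letter:1, young:1, have:1, bird:1, you:1, forget:1, meat:1, stop:1, quiet:1, stand:1, red:1, always:1, … (5 more, each freq 1)
N = 32. Frequency spectrum: V_1=21, V_2=1, V_3=3
M₂ = 1²·21 + 2²·1 + 3²·3 = 52
K = 10000 × (52 − 32) / 32² = 195.31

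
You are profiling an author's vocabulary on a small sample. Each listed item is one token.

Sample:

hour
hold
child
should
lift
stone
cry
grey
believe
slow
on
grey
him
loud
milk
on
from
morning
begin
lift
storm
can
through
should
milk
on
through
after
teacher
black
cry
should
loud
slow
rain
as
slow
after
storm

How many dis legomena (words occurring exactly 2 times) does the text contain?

Frequencies: should:3, slow:3, on:3, lift:2, cry:2, grey:2, loud:2, milk:2, storm:2, through:2, after:2, hour:1, hold:1, child:1, stone:1, believe:1, him:1, from:1, morning:1, begin:1, … (5 more, each freq 1)
Words with frequency 2: after, cry, grey, lift, loud, milk, storm, through

8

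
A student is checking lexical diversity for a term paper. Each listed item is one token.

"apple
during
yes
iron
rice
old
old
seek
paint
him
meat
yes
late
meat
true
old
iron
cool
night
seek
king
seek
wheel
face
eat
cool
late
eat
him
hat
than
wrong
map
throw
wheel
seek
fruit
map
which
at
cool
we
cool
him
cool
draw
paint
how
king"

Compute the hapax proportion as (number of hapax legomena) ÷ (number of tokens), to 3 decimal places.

0.327

Frequencies: cool:5, seek:4, old:3, him:3, yes:2, iron:2, paint:2, meat:2, late:2, king:2, wheel:2, eat:2, map:2, apple:1, during:1, rice:1, true:1, night:1, face:1, hat:1, … (9 more, each freq 1)
Hapax count = 16; token count = 49.
Ratio = 16 / 49 = 0.327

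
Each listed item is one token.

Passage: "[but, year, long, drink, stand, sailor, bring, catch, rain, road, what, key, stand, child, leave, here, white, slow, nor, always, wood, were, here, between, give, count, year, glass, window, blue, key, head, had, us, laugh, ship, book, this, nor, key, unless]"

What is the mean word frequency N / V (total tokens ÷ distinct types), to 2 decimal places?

N = 41 tokens, V = 35 types.
Mean frequency = N / V = 41 / 35 = 1.17

1.17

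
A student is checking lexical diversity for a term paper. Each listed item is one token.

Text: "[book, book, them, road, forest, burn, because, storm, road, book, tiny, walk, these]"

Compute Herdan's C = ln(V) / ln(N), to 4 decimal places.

0.8977

N = 13, V = 10.
ln(V) = 2.302585, ln(N) = 2.564949
C = 2.302585 / 2.564949 = 0.8977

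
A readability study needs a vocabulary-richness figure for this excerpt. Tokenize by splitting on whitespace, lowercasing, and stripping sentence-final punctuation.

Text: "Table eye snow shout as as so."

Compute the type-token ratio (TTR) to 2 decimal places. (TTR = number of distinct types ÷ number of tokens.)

0.86

N = 7 tokens, V = 6 types.
TTR = V / N = 6 / 7 = 0.86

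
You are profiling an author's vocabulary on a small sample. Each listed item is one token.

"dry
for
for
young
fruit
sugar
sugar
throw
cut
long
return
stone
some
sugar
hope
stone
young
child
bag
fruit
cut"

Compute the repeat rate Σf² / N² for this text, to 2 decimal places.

Frequencies: sugar:3, for:2, young:2, fruit:2, cut:2, stone:2, dry:1, throw:1, long:1, return:1, some:1, hope:1, child:1, bag:1
Σf² = 37; N² = 441
Repeat rate = 37 / 441 = 0.08

0.08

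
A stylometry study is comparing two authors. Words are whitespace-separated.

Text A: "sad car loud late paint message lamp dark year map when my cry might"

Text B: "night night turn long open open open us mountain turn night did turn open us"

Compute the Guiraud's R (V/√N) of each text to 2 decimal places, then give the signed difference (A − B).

1.93

A: V=14, N=14, R=3.74
B: V=7, N=15, R=1.81
Difference = 3.74 − 1.81 = 1.93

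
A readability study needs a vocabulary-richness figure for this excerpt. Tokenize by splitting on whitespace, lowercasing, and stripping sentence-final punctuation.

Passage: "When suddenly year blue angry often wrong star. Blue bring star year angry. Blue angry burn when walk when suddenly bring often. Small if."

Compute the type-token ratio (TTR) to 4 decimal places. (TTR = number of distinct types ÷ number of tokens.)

0.5417

N = 24 tokens, V = 13 types.
TTR = V / N = 13 / 24 = 0.5417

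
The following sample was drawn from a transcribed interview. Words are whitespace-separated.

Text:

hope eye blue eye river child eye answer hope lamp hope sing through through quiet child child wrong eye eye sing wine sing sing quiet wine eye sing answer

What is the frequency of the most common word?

6

Frequencies: eye:6, sing:5, hope:3, child:3, answer:2, through:2, quiet:2, wine:2, blue:1, river:1, lamp:1, wrong:1
Most common: 'eye' with frequency 6.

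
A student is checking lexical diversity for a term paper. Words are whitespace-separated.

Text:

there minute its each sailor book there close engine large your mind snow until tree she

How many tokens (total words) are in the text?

16

Tokens: there, minute, its, each, sailor, book, there, close, engine, large, your, mind, snow, until, tree, she
N = 16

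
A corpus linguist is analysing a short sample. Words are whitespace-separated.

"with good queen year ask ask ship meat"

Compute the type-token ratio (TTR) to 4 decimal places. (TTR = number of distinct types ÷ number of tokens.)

0.8750

N = 8 tokens, V = 7 types.
TTR = V / N = 7 / 8 = 0.8750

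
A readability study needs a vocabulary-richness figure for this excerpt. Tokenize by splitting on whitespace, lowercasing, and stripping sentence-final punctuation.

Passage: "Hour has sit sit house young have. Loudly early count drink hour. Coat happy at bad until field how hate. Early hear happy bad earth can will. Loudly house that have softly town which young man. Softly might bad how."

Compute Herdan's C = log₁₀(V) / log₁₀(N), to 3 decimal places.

0.903

N = 40, V = 28.
log₁₀(V) = 1.447158, log₁₀(N) = 1.602060
C = 1.447158 / 1.602060 = 0.903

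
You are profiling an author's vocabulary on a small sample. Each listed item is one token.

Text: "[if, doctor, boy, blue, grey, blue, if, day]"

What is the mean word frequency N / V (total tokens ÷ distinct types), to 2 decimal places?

N = 8 tokens, V = 6 types.
Mean frequency = N / V = 8 / 6 = 1.33

1.33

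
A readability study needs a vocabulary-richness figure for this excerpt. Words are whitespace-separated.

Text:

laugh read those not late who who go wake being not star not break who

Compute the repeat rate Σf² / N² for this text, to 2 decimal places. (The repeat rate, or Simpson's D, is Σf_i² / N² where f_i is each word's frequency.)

Frequencies: not:3, who:3, laugh:1, read:1, those:1, late:1, go:1, wake:1, being:1, star:1, break:1
Σf² = 27; N² = 225
Repeat rate = 27 / 225 = 0.12

0.12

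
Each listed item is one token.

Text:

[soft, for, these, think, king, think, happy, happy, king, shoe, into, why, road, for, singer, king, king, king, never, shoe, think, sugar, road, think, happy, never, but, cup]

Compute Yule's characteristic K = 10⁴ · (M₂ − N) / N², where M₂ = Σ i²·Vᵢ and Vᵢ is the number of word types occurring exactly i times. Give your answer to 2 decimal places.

Frequencies: king:5, think:4, happy:3, for:2, shoe:2, road:2, never:2, soft:1, these:1, into:1, why:1, singer:1, sugar:1, but:1, cup:1
N = 28. Frequency spectrum: V_1=8, V_2=4, V_3=1, V_4=1, V_5=1
M₂ = 1²·8 + 2²·4 + 3²·1 + 4²·1 + 5²·1 = 74
K = 10000 × (74 − 28) / 28² = 586.73

586.73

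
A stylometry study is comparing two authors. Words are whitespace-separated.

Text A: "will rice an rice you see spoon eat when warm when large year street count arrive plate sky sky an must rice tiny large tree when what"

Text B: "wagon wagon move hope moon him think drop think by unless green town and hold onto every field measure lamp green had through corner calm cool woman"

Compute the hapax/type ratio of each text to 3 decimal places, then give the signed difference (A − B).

-0.125

A: hapax=15, V=20, ratio=0.750
B: hapax=21, V=24, ratio=0.875
Difference = 0.750 − 0.875 = -0.125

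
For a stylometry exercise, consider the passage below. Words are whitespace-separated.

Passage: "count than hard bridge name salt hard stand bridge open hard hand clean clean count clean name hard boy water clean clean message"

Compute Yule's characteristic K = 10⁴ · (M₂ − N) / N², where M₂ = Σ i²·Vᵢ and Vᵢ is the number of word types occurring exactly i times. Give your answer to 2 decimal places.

Frequencies: clean:5, hard:4, count:2, bridge:2, name:2, than:1, salt:1, stand:1, open:1, hand:1, boy:1, water:1, message:1
N = 23. Frequency spectrum: V_1=8, V_2=3, V_4=1, V_5=1
M₂ = 1²·8 + 2²·3 + 4²·1 + 5²·1 = 61
K = 10000 × (61 − 23) / 23² = 718.34

718.34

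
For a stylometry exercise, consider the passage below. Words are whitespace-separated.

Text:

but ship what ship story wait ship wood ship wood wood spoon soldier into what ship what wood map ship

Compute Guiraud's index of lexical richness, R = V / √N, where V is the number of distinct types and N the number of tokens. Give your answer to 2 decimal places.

2.24

N = 20, V = 10.
√N = 4.472136
R = 10 / 4.472136 = 2.24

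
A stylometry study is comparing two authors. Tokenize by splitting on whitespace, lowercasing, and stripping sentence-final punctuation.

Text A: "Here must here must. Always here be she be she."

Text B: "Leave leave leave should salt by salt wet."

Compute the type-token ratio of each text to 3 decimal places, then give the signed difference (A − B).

-0.125

TTR(A) = 5/10 = 0.500
TTR(B) = 5/8 = 0.625
Difference = 0.500 − 0.625 = -0.125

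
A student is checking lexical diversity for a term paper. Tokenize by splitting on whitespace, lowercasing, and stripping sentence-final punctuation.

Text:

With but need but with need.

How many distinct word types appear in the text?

3

Distinct types: {but, need, with}
V = 3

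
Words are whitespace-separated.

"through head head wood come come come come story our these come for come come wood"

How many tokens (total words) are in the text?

Tokens: through, head, head, wood, come, come, come, come, story, our, these, come, for, come, come, wood
N = 16

16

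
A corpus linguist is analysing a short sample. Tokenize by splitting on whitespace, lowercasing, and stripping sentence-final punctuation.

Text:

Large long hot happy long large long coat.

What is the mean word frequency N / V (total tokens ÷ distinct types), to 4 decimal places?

1.6000

N = 8 tokens, V = 5 types.
Mean frequency = N / V = 8 / 5 = 1.6000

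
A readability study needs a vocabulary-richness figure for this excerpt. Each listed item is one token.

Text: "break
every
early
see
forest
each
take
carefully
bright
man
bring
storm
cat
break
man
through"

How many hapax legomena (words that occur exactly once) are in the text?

Frequencies: break:2, man:2, every:1, early:1, see:1, forest:1, each:1, take:1, carefully:1, bright:1, bring:1, storm:1, cat:1, through:1
Hapax (freq=1): bright, bring, carefully, cat, each, early, every, forest, see, storm, take, through

12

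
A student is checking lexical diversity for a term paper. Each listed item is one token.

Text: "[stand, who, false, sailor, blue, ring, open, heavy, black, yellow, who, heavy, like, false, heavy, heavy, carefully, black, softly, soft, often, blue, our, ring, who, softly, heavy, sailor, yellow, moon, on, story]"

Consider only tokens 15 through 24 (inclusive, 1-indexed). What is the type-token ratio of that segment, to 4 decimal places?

Segment tokens 15–24: heavy, heavy, carefully, black, softly, soft, often, blue, our, ring
Segment N = 10, segment V = 9.
TTR = 9 / 10 = 0.9000

0.9000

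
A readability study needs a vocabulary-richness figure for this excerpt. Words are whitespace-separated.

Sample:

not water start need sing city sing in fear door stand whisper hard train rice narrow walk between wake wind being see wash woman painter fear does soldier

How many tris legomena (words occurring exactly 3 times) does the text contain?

0

Frequencies: sing:2, fear:2, not:1, water:1, start:1, need:1, city:1, in:1, door:1, stand:1, whisper:1, hard:1, train:1, rice:1, narrow:1, walk:1, between:1, wake:1, wind:1, being:1, … (6 more, each freq 1)
Words with frequency 3: (none)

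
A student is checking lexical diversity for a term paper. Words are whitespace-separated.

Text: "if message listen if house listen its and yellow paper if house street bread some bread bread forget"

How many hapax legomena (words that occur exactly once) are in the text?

8

Frequencies: if:3, bread:3, listen:2, house:2, message:1, its:1, and:1, yellow:1, paper:1, street:1, some:1, forget:1
Hapax (freq=1): and, forget, its, message, paper, some, street, yellow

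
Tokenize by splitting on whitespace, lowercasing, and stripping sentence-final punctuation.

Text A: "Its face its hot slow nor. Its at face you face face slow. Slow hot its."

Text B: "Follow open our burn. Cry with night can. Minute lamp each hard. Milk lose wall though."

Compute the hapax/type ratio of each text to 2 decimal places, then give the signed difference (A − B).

A: hapax=3, V=7, ratio=0.43
B: hapax=16, V=16, ratio=1.00
Difference = 0.43 − 1.00 = -0.57

-0.57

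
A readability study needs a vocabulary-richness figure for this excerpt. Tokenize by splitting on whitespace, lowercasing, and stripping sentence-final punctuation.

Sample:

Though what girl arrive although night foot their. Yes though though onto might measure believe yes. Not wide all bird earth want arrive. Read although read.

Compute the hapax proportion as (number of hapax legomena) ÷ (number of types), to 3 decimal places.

0.750

Frequencies: though:3, arrive:2, although:2, yes:2, read:2, what:1, girl:1, night:1, foot:1, their:1, onto:1, might:1, measure:1, believe:1, not:1, wide:1, all:1, bird:1, earth:1, want:1
Hapax count = 15; type count = 20.
Ratio = 15 / 20 = 0.750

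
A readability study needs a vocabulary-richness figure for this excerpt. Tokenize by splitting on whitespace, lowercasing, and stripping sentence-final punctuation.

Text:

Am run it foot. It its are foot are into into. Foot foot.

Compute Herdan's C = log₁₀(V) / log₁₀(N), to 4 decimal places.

0.7587

N = 13, V = 7.
log₁₀(V) = 0.845098, log₁₀(N) = 1.113943
C = 0.845098 / 1.113943 = 0.7587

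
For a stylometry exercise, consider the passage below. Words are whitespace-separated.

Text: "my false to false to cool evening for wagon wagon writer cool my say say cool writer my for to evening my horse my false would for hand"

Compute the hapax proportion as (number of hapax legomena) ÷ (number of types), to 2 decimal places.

Frequencies: my:5, false:3, to:3, cool:3, for:3, evening:2, wagon:2, writer:2, say:2, horse:1, would:1, hand:1
Hapax count = 3; type count = 12.
Ratio = 3 / 12 = 0.25

0.25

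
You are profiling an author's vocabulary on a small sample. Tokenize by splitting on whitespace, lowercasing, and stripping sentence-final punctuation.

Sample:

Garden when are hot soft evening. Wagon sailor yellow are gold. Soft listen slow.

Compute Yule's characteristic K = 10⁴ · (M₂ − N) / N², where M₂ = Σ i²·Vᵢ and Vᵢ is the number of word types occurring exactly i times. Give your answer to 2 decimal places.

Frequencies: are:2, soft:2, garden:1, when:1, hot:1, evening:1, wagon:1, sailor:1, yellow:1, gold:1, listen:1, slow:1
N = 14. Frequency spectrum: V_1=10, V_2=2
M₂ = 1²·10 + 2²·2 = 18
K = 10000 × (18 − 14) / 14² = 204.08

204.08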